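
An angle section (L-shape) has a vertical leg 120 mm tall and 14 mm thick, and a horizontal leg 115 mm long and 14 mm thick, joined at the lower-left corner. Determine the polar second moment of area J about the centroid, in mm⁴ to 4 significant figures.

J ≈ 7.964 × 10⁶ mm⁴

Split into non-overlapping primitives; take the origin at the lower-left of the bounding box.
Vertical leg: 14 × 120, A = 1 680 mm², y = 60 mm, Ī = 2 016 000 mm⁴.
Horizontal leg (remainder): 101 × 14, A = 1 414 mm², y = 7 mm, Ī = 23095.3 mm⁴.
Centroid: ȳ = ΣA·y / ΣA = 35.7783 mm.
Transfer each piece to the centroidal x-axis using Ī + A·d² with d = y − 35.7783:
  vertical leg: d = 24.2217 mm → contributes +3 001 642 mm⁴
  horizontal leg (remainder): d = -28.7783 mm → contributes +1 194 155 mm⁴
Total I = 4 195 797 mm⁴.
For the y-axis: x̄ = 33.2783 mm.
Repeating about the centroidal y-axis gives I_y = 3 767 940 mm⁴.
Polar second moment: J = I_x + I_y = 7 963 737 mm⁴.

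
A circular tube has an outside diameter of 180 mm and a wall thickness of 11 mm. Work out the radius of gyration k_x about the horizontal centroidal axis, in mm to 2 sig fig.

k_x ≈ 60 mm

Break the section into simple shapes (no overlaps), measuring from the bottom-left corner of the bounding box.
Outer circle: ⌀180, A = 25 447 mm², y = 90 mm, Ī = 51 529 974 mm⁴.
Bore (subtracted): ⌀158, A = 19 607 mm², y = 90 mm, Ī = 30 591 322 mm⁴.
By symmetry the centroid is at mid-height, ȳ = 90 mm.
All pieces are centred on the horizontal centroidal axis, so I = ΣĪ (holes subtracted) = 20 938 651 mm⁴.
Radius of gyration: k = √(I/A) = √(20 938 651 / 5 840) = 59.88 mm.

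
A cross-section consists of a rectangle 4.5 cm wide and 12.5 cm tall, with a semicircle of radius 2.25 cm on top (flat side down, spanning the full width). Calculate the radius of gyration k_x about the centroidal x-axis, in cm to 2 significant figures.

Split into non-overlapping primitives; take the origin at the lower-left of the bounding box.
Rectangular body: 4.5 × 12.5, A = 56.25 cm², y = 6.25 cm, Ī = 732.4 cm⁴.
Semicircular cap: semicircle r = 2.25, A = 7.952 cm², y = 13.45 cm, Ī = 2.813 cm⁴.
Centroid: ȳ = ΣA·y / ΣA = 7.142 cm.
Transfer each piece to the centroidal x-axis using Ī + A·d² with d = y − 7.142:
  rectangular body: d = -0.8924 cm → contributes +777.2 cm⁴
  semicircular cap: d = 6.313 cm → contributes +319.7 cm⁴
Total I = 1 097 cm⁴.
Radius of gyration: k = √(I/A) = √(1 097 / 64.2) = 4.133 cm.

k_x ≈ 4.1 cm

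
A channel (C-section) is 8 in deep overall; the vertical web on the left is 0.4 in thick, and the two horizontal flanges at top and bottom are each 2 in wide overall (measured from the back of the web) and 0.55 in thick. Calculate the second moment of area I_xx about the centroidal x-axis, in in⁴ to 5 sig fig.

Break the section into simple shapes (no overlaps), measuring from the bottom-left corner of the bounding box.
Web: 0.4 × 8, A = 3.2 in², y = 4 in, Ī = 17.06667 in⁴.
Top flange (beyond web): 1.6 × 0.55, A = 0.88 in², y = 7.725 in, Ī = 0.02218333 in⁴.
Bottom flange (beyond web): 1.6 × 0.55, A = 0.88 in², y = 0.275 in, Ī = 0.02218333 in⁴.
By symmetry the centroid is at mid-height, ȳ = 4 in.
Transfer each piece to the centroidal x-axis using Ī + A·d² with d = y − 4:
  web: d = 0 in → contributes +17.06667 in⁴
  top flange (beyond web): d = 3.725 in → contributes +12.23273 in⁴
  bottom flange (beyond web): d = -3.725 in → contributes +12.23273 in⁴
Total I = 41.53213 in⁴.

I_xx ≈ 41.532 in⁴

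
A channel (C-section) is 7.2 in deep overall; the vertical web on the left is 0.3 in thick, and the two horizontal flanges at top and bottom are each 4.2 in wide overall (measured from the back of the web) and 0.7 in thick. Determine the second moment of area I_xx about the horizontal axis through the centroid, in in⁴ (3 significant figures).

I_xx ≈ 67.2 in⁴

Treat the section as a set of non-overlapping primitives; coordinates are from the bounding-box lower-left.
Web: 0.3 × 7.2, A = 2.16 in², y = 3.6 in, Ī = 9.3312 in⁴.
Top flange (beyond web): 3.9 × 0.7, A = 2.73 in², y = 6.85 in, Ī = 0.11148 in⁴.
Bottom flange (beyond web): 3.9 × 0.7, A = 2.73 in², y = 0.35 in, Ī = 0.11148 in⁴.
By symmetry the centroid is at mid-height, ȳ = 3.6 in.
Transfer each piece to the horizontal axis through the centroid using Ī + A·d² with d = y − 3.6:
  web: d = 0 in → contributes +9.3312 in⁴
  top flange (beyond web): d = 3.25 in → contributes +28.947 in⁴
  bottom flange (beyond web): d = -3.25 in → contributes +28.947 in⁴
Total I = 67.225 in⁴.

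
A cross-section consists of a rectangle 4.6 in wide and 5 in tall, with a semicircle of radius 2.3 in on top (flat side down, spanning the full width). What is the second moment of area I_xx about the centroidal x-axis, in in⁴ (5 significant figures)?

I_xx ≈ 124.75 in⁴

Split into non-overlapping primitives; take the origin at the lower-left of the bounding box.
Rectangular body: 4.6 × 5, A = 23 in², y = 2.5 in, Ī = 47.91667 in⁴.
Semicircular cap: semicircle r = 2.3, A = 8.309513 in², y = 5.97615 in, Ī = 3.07145 in⁴.
Centroid: ȳ = ΣA·y / ΣA = 3.422567 in.
Transfer each piece to the centroidal x-axis using Ī + A·d² with d = y − 3.422567:
  rectangular body: d = -0.9225667 in → contributes +67.49264 in⁴
  semicircular cap: d = 2.553584 in → contributes +57.25603 in⁴
Total I = 124.7487 in⁴.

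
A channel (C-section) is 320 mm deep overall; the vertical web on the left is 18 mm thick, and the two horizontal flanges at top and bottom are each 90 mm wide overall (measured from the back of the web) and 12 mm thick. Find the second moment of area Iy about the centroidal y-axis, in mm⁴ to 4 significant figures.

Treat the section as a set of non-overlapping primitives; coordinates are from the bounding-box lower-left.
Web: 18 × 320, A = 5 760 mm², x = 9 mm, Ī = 155 520 mm⁴.
Top flange (beyond web): 72 × 12, A = 864 mm², x = 54 mm, Ī = 373 248 mm⁴.
Bottom flange (beyond web): 72 × 12, A = 864 mm², x = 54 mm, Ī = 373 248 mm⁴.
Centroid: x̄ = ΣA·x / ΣA = 19.3846 mm.
Transfer each piece to the centroidal y-axis using Ī + A·d² with d = x − 19.3846:
  web: d = -10.3846 mm → contributes +776 680 mm⁴
  top flange (beyond web): d = 34.6154 mm → contributes +1 408 514 mm⁴
  bottom flange (beyond web): d = 34.6154 mm → contributes +1 408 514 mm⁴
Total I = 3 593 708 mm⁴.

Iy ≈ 3.594 × 10⁶ mm⁴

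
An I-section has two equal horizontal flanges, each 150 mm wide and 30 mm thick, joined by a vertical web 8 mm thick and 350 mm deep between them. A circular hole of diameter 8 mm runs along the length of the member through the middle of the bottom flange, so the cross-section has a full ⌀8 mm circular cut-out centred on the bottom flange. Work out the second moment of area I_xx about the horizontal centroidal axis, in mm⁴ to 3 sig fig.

Treat the section as a set of non-overlapping primitives; coordinates are from the bounding-box lower-left.
Bottom flange: 150 × 30, A = 4 500 mm², y = 15 mm, Ī = 337 500 mm⁴.
Web: 8 × 350, A = 2 800 mm², y = 205 mm, Ī = 28 583 333 mm⁴.
Top flange: 150 × 30, A = 4 500 mm², y = 395 mm, Ī = 337 500 mm⁴.
Hole (subtracted): ⌀8, A = 50.265 mm², y = 15 mm, Ī = 201.06 mm⁴.
Centroid: ȳ = ΣA·y / ΣA = 205.81 mm.
Transfer each piece to the horizontal centroidal axis using Ī + A·d² with d = y − 205.81:
  bottom flange: d = -190.81 mm → contributes +164 180 399 mm⁴
  web: d = -0.81282 mm → contributes +28 585 183 mm⁴
  top flange: d = 189.19 mm → contributes +161 400 548 mm⁴
  hole: d = -190.81 mm → contributes −1 830 344 mm⁴
Total I = 352 335 786 mm⁴.

I_xx ≈ 3.52 × 10⁸ mm⁴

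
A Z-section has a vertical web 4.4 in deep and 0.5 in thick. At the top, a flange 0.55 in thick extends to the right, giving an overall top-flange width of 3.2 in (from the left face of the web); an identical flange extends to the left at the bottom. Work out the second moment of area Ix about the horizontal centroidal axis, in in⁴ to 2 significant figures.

Ix ≈ 15 in⁴

Break the section into simple shapes (no overlaps), measuring from the bottom-left corner of the bounding box.
Web: 0.5 × 4.4, A = 2.2 in², y = 2.2 in, Ī = 3.549 in⁴.
Top flange (beyond web): 2.7 × 0.55, A = 1.485 in², y = 4.125 in, Ī = 0.03743 in⁴.
Bottom flange (beyond web): 2.7 × 0.55, A = 1.485 in², y = 0.275 in, Ī = 0.03743 in⁴.
Centroid: ȳ = ΣA·y / ΣA = 2.2 in.
Transfer each piece to the horizontal centroidal axis using Ī + A·d² with d = y − 2.2:
  web: d = 0 in → contributes +3.549 in⁴
  top flange (beyond web): d = 1.925 in → contributes +5.54 in⁴
  bottom flange (beyond web): d = -1.925 in → contributes +5.54 in⁴
Total I = 14.63 in⁴.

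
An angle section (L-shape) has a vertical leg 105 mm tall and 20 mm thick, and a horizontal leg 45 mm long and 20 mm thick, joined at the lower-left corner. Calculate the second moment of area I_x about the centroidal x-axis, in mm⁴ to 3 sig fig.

I_x ≈ 2.68 × 10⁶ mm⁴

Split into non-overlapping primitives; take the origin at the lower-left of the bounding box.
Vertical leg: 20 × 105, A = 2 100 mm², y = 52.5 mm, Ī = 1 929 375 mm⁴.
Horizontal leg (remainder): 25 × 20, A = 500 mm², y = 10 mm, Ī = 16 667 mm⁴.
Centroid: ȳ = ΣA·y / ΣA = 44.327 mm.
Transfer each piece to the centroidal x-axis using Ī + A·d² with d = y − 44.327:
  vertical leg: d = 8.1731 mm → contributes +2 069 653 mm⁴
  horizontal leg (remainder): d = -34.327 mm → contributes +605 835 mm⁴
Total I = 2 675 489 mm⁴.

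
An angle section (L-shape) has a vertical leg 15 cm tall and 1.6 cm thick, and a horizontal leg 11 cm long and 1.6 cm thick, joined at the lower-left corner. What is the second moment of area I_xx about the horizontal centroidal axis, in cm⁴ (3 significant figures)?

Treat the section as a set of non-overlapping primitives; coordinates are from the bounding-box lower-left.
Vertical leg: 1.6 × 15, A = 24 cm², y = 7.5 cm, Ī = 450 cm⁴.
Horizontal leg (remainder): 9.4 × 1.6, A = 15.04 cm², y = 0.8 cm, Ī = 3.2085 cm⁴.
Centroid: ȳ = ΣA·y / ΣA = 4.9189 cm.
Transfer each piece to the horizontal centroidal axis using Ī + A·d² with d = y − 4.9189:
  vertical leg: d = 2.5811 cm → contributes +609.9 cm⁴
  horizontal leg (remainder): d = -4.1189 cm → contributes +258.36 cm⁴
Total I = 868.26 cm⁴.

I_xx ≈ 868 cm⁴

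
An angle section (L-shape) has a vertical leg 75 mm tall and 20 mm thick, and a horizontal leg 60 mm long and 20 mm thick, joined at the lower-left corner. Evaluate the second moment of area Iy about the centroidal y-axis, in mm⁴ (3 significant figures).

Iy ≈ 6.26 × 10⁵ mm⁴

Break the section into simple shapes (no overlaps), measuring from the bottom-left corner of the bounding box.
Vertical leg: 20 × 75, A = 1 500 mm², x = 10 mm, Ī = 50 000 mm⁴.
Horizontal leg (remainder): 40 × 20, A = 800 mm², x = 40 mm, Ī = 106 667 mm⁴.
Centroid: x̄ = ΣA·x / ΣA = 20.435 mm.
Transfer each piece to the centroidal y-axis using Ī + A·d² with d = x − 20.435:
  vertical leg: d = -10.435 mm → contributes +213 327 mm⁴
  horizontal leg (remainder): d = 19.565 mm → contributes +412 905 mm⁴
Total I = 626 232 mm⁴.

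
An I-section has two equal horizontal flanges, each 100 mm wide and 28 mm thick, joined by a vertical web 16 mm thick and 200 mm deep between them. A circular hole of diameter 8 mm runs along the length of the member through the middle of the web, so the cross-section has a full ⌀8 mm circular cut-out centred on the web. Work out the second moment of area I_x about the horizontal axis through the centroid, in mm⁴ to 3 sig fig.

I_x ≈ 8.38 × 10⁷ mm⁴

Break the section into simple shapes (no overlaps), measuring from the bottom-left corner of the bounding box.
Bottom flange: 100 × 28, A = 2 800 mm², y = 14 mm, Ī = 182 933 mm⁴.
Web: 16 × 200, A = 3 200 mm², y = 128 mm, Ī = 10 666 667 mm⁴.
Top flange: 100 × 28, A = 2 800 mm², y = 242 mm, Ī = 182 933 mm⁴.
Hole (subtracted): ⌀8, A = 50.265 mm², y = 128 mm, Ī = 201.06 mm⁴.
By symmetry the centroid is at mid-height, ȳ = 128 mm.
Transfer each piece to the horizontal axis through the centroid using Ī + A·d² with d = y − 128:
  bottom flange: d = -114 mm → contributes +36 571 733 mm⁴
  web: d = 0 mm → contributes +10 666 667 mm⁴
  top flange: d = 114 mm → contributes +36 571 733 mm⁴
  hole: d = 0 mm → contributes −201.06 mm⁴
Total I = 83 809 932 mm⁴.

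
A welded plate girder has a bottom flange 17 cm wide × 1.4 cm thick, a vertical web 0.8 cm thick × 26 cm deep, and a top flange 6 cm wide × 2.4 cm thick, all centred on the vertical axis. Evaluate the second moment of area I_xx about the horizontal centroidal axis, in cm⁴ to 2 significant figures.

I_xx ≈ 8300 cm⁴

Treat the section as a set of non-overlapping primitives; coordinates are from the bounding-box lower-left.
Bottom plate: 17 × 1.4, A = 23.8 cm², y = 0.7 cm, Ī = 3.887 cm⁴.
Web plate: 0.8 × 26, A = 20.8 cm², y = 14.4 cm, Ī = 1 172 cm⁴.
Top plate: 6 × 2.4, A = 14.4 cm², y = 28.6 cm, Ī = 6.912 cm⁴.
Centroid: ȳ = ΣA·y / ΣA = 12.34 cm.
Transfer each piece to the horizontal centroidal axis using Ī + A·d² with d = y − 12.34:
  bottom plate: d = -11.64 cm → contributes +3 228 cm⁴
  web plate: d = 2.061 cm → contributes +1 260 cm⁴
  top plate: d = 16.26 cm → contributes +3 814 cm⁴
Total I = 8 303 cm⁴.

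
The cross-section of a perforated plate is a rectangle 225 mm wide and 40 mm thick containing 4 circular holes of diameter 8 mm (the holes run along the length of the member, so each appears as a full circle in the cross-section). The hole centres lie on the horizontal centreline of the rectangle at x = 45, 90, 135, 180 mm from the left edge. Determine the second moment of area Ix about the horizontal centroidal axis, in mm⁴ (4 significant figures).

Decompose the section into non-overlapping parts with the origin at the bottom-left of its bounding rectangle.
Plate: 225 × 40, A = 9 000 mm², y = 20 mm, Ī = 1 200 000 mm⁴.
Hole 1 (subtracted): ⌀8, A = 50.2655 mm², y = 20 mm, Ī = 201.062 mm⁴.
Hole 2 (subtracted): ⌀8, A = 50.2655 mm², y = 20 mm, Ī = 201.062 mm⁴.
Hole 3 (subtracted): ⌀8, A = 50.2655 mm², y = 20 mm, Ī = 201.062 mm⁴.
Hole 4 (subtracted): ⌀8, A = 50.2655 mm², y = 20 mm, Ī = 201.062 mm⁴.
By symmetry the centroid is at mid-height, ȳ = 20 mm.
All pieces are centred on the horizontal centroidal axis, so I = ΣĪ (holes subtracted) = 1 199 196 mm⁴.

Ix ≈ 1.199 × 10⁶ mm⁴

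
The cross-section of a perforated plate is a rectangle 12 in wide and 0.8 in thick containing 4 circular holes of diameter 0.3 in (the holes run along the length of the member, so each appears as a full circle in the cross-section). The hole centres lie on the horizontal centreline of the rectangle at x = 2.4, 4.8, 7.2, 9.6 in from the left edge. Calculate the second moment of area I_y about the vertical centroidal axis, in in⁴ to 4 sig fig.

Break the section into simple shapes (no overlaps), measuring from the bottom-left corner of the bounding box.
Plate: 12 × 0.8, A = 9.6 in², x = 6 in, Ī = 115.2 in⁴.
Hole 1 (subtracted): ⌀0.3, A = 0.0706858 in², x = 2.4 in, Ī = 0.000397608 in⁴.
Hole 2 (subtracted): ⌀0.3, A = 0.0706858 in², x = 4.8 in, Ī = 0.000397608 in⁴.
Hole 3 (subtracted): ⌀0.3, A = 0.0706858 in², x = 7.2 in, Ī = 0.000397608 in⁴.
Hole 4 (subtracted): ⌀0.3, A = 0.0706858 in², x = 9.6 in, Ī = 0.000397608 in⁴.
By symmetry the centroid is at mid-width, x̄ = 6 in.
Transfer each piece to the vertical centroidal axis using Ī + A·d² with d = x − 6:
  plate: d = 0 in → contributes +115.2 in⁴
  hole 1: d = -3.6 in → contributes −0.916486 in⁴
  hole 2: d = -1.2 in → contributes −0.102185 in⁴
  hole 3: d = 1.2 in → contributes −0.102185 in⁴
  hole 4: d = 3.6 in → contributes −0.916486 in⁴
Total I = 113.163 in⁴.

I_y ≈ 113.2 in⁴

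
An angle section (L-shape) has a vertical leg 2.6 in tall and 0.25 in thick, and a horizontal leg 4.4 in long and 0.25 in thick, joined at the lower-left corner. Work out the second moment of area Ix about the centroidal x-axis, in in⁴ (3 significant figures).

Ix ≈ 0.923 in⁴

Decompose the section into non-overlapping parts with the origin at the bottom-left of its bounding rectangle.
Vertical leg: 0.25 × 2.6, A = 0.65 in², y = 1.3 in, Ī = 0.36617 in⁴.
Horizontal leg (remainder): 4.15 × 0.25, A = 1.0375 in², y = 0.125 in, Ī = 0.0054036 in⁴.
Centroid: ȳ = ΣA·y / ΣA = 0.57759 in.
Transfer each piece to the centroidal x-axis using Ī + A·d² with d = y − 0.57759:
  vertical leg: d = 0.72241 in → contributes +0.70538 in⁴
  horizontal leg (remainder): d = -0.45259 in → contributes +0.21793 in⁴
Total I = 0.92331 in⁴.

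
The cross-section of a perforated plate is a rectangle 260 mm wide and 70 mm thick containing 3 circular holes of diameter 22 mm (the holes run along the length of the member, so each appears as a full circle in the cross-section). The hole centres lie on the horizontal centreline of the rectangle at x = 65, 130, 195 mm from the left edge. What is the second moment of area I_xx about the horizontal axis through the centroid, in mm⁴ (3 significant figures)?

Break the section into simple shapes (no overlaps), measuring from the bottom-left corner of the bounding box.
Plate: 260 × 70, A = 18 200 mm², y = 35 mm, Ī = 7 431 667 mm⁴.
Hole 1 (subtracted): ⌀22, A = 380.13 mm², y = 35 mm, Ī = 11 499 mm⁴.
Hole 2 (subtracted): ⌀22, A = 380.13 mm², y = 35 mm, Ī = 11 499 mm⁴.
Hole 3 (subtracted): ⌀22, A = 380.13 mm², y = 35 mm, Ī = 11 499 mm⁴.
By symmetry the centroid is at mid-height, ȳ = 35 mm.
All pieces are centred on the horizontal axis through the centroid, so I = ΣĪ (holes subtracted) = 7 397 170 mm⁴.

I_xx ≈ 7.40 × 10⁶ mm⁴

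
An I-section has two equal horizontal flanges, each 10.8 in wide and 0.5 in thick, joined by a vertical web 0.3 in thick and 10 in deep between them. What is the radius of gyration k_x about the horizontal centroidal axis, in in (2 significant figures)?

Split into non-overlapping primitives; take the origin at the lower-left of the bounding box.
Bottom flange: 10.8 × 0.5, A = 5.4 in², y = 0.25 in, Ī = 0.1125 in⁴.
Web: 0.3 × 10, A = 3 in², y = 5.5 in, Ī = 25 in⁴.
Top flange: 10.8 × 0.5, A = 5.4 in², y = 10.75 in, Ī = 0.1125 in⁴.
By symmetry the centroid is at mid-height, ȳ = 5.5 in.
Transfer each piece to the horizontal centroidal axis using Ī + A·d² with d = y − 5.5:
  bottom flange: d = -5.25 in → contributes +149 in⁴
  web: d = 0 in → contributes +25 in⁴
  top flange: d = 5.25 in → contributes +149 in⁴
Total I = 322.9 in⁴.
Radius of gyration: k = √(I/A) = √(322.9 / 13.8) = 4.837 in.

k_x ≈ 4.8 in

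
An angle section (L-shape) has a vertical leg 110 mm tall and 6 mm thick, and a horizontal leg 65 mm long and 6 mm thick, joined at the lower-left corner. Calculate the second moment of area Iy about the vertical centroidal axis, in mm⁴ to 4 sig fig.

Iy ≈ 3.480 × 10⁵ mm⁴

Split into non-overlapping primitives; take the origin at the lower-left of the bounding box.
Vertical leg: 6 × 110, A = 660 mm², x = 3 mm, Ī = 1 980 mm⁴.
Horizontal leg (remainder): 59 × 6, A = 354 mm², x = 35.5 mm, Ī = 102 690 mm⁴.
Centroid: x̄ = ΣA·x / ΣA = 14.3462 mm.
Transfer each piece to the vertical centroidal axis using Ī + A·d² with d = x − 14.3462:
  vertical leg: d = -11.3462 mm → contributes +86945.2 mm⁴
  horizontal leg (remainder): d = 21.1538 mm → contributes +261 099 mm⁴
Total I = 348 045 mm⁴.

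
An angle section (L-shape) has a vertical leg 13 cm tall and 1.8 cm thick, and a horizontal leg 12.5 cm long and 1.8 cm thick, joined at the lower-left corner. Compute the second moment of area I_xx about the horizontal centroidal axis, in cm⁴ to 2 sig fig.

I_xx ≈ 670 cm⁴

Treat the section as a set of non-overlapping primitives; coordinates are from the bounding-box lower-left.
Vertical leg: 1.8 × 13, A = 23.4 cm², y = 6.5 cm, Ī = 329.6 cm⁴.
Horizontal leg (remainder): 10.7 × 1.8, A = 19.26 cm², y = 0.9 cm, Ī = 5.2 cm⁴.
Centroid: ȳ = ΣA·y / ΣA = 3.972 cm.
Transfer each piece to the horizontal centroidal axis using Ī + A·d² with d = y − 3.972:
  vertical leg: d = 2.528 cm → contributes +479.1 cm⁴
  horizontal leg (remainder): d = -3.072 cm → contributes +186.9 cm⁴
Total I = 666.1 cm⁴.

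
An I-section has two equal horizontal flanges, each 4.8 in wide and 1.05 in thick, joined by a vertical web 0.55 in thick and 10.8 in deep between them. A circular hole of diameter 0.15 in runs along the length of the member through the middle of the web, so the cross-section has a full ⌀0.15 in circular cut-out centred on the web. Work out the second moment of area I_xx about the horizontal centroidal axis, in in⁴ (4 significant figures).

I_xx ≈ 412.5 in⁴

Decompose the section into non-overlapping parts with the origin at the bottom-left of its bounding rectangle.
Bottom flange: 4.8 × 1.05, A = 5.04 in², y = 0.525 in, Ī = 0.46305 in⁴.
Web: 0.55 × 10.8, A = 5.94 in², y = 6.45 in, Ī = 57.7368 in⁴.
Top flange: 4.8 × 1.05, A = 5.04 in², y = 12.375 in, Ī = 0.46305 in⁴.
Hole (subtracted): ⌀0.15, A = 0.0176715 in², y = 6.45 in, Ī = 0.0000248505 in⁴.
By symmetry the centroid is at mid-height, ȳ = 6.45 in.
Transfer each piece to the horizontal centroidal axis using Ī + A·d² with d = y − 6.45:
  bottom flange: d = -5.925 in → contributes +177.395 in⁴
  web: d = 0 in → contributes +57.7368 in⁴
  top flange: d = 5.925 in → contributes +177.395 in⁴
  hole: d = 0 in → contributes −0.0000248505 in⁴
Total I = 412.528 in⁴.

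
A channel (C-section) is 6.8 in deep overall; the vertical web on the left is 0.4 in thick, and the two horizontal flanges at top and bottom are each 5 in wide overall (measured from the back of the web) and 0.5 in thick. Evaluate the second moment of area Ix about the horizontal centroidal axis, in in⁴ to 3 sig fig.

Ix ≈ 56.2 in⁴

Break the section into simple shapes (no overlaps), measuring from the bottom-left corner of the bounding box.
Web: 0.4 × 6.8, A = 2.72 in², y = 3.4 in, Ī = 10.481 in⁴.
Top flange (beyond web): 4.6 × 0.5, A = 2.3 in², y = 6.55 in, Ī = 0.047917 in⁴.
Bottom flange (beyond web): 4.6 × 0.5, A = 2.3 in², y = 0.25 in, Ī = 0.047917 in⁴.
By symmetry the centroid is at mid-height, ȳ = 3.4 in.
Transfer each piece to the horizontal centroidal axis using Ī + A·d² with d = y − 3.4:
  web: d = 0 in → contributes +10.481 in⁴
  top flange (beyond web): d = 3.15 in → contributes +22.87 in⁴
  bottom flange (beyond web): d = -3.15 in → contributes +22.87 in⁴
Total I = 56.22 in⁴.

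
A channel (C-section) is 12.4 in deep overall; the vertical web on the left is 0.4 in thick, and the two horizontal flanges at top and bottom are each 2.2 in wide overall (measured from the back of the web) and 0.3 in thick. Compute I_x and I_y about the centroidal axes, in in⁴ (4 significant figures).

Break the section into simple shapes (no overlaps), measuring from the bottom-left corner of the bounding box.
Web: 0.4 × 12.4, A = 4.96 in², y = 6.2 in, Ī = 63.5541 in⁴.
Top flange (beyond web): 1.8 × 0.3, A = 0.54 in², y = 12.25 in, Ī = 0.00405 in⁴.
Bottom flange (beyond web): 1.8 × 0.3, A = 0.54 in², y = 0.15 in, Ī = 0.00405 in⁴.
By symmetry the centroid is at mid-height, ȳ = 6.2 in.
Transfer each piece to the centroidal x-axis using Ī + A·d² with d = y − 6.2:
  web: d = 0 in → contributes +63.5541 in⁴
  top flange (beyond web): d = 6.05 in → contributes +19.7694 in⁴
  bottom flange (beyond web): d = -6.05 in → contributes +19.7694 in⁴
Total I = 103.093 in⁴.
For the y-axis: x̄ = 0.396689 in.
Repeating about the centroidal y-axis gives I_y = 1.43087 in⁴.

I_x ≈ 103.1 in⁴, I_y ≈ 1.431 in⁴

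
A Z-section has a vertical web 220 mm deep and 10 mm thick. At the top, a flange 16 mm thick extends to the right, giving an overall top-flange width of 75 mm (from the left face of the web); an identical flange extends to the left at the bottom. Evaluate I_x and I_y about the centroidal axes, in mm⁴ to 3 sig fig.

Treat the section as a set of non-overlapping primitives; coordinates are from the bounding-box lower-left.
Web: 10 × 220, A = 2 200 mm², y = 110 mm, Ī = 8 873 333 mm⁴.
Top flange (beyond web): 65 × 16, A = 1 040 mm², y = 212 mm, Ī = 22 187 mm⁴.
Bottom flange (beyond web): 65 × 16, A = 1 040 mm², y = 8 mm, Ī = 22 187 mm⁴.
Centroid: ȳ = ΣA·y / ΣA = 110 mm.
Transfer each piece to the centroidal x-axis using Ī + A·d² with d = y − 110:
  web: d = 0 mm → contributes +8 873 333 mm⁴
  top flange (beyond web): d = 102 mm → contributes +10 842 347 mm⁴
  bottom flange (beyond web): d = -102 mm → contributes +10 842 347 mm⁴
Total I = 30 558 027 mm⁴.
For the y-axis: x̄ = 70 mm.
Repeating about the centroidal y-axis gives I_y = 3 675 667 mm⁴.

I_x ≈ 3.06 × 10⁷ mm⁴, I_y ≈ 3.68 × 10⁶ mm⁴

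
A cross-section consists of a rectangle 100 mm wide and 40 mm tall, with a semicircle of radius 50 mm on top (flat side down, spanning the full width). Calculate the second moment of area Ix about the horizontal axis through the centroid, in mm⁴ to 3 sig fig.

Treat the section as a set of non-overlapping primitives; coordinates are from the bounding-box lower-left.
Rectangular body: 100 × 40, A = 4 000 mm², y = 20 mm, Ī = 533 333 mm⁴.
Semicircular cap: semicircle r = 50, A = 3 927 mm², y = 61.221 mm, Ī = 685 981 mm⁴.
Centroid: ȳ = ΣA·y / ΣA = 40.421 mm.
Transfer each piece to the horizontal axis through the centroid using Ī + A·d² with d = y − 40.421:
  rectangular body: d = -20.421 mm → contributes +2 201 321 mm⁴
  semicircular cap: d = 20.8 mm → contributes +2 384 980 mm⁴
Total I = 4 586 301 mm⁴.

Ix ≈ 4.59 × 10⁶ mm⁴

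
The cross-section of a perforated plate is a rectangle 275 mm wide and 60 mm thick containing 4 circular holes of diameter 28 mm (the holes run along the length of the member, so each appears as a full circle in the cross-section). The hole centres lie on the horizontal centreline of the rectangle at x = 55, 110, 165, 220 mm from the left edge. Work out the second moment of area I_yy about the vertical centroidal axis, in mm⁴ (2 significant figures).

Break the section into simple shapes (no overlaps), measuring from the bottom-left corner of the bounding box.
Plate: 275 × 60, A = 16 500 mm², x = 137.5 mm, Ī = 103 984 375 mm⁴.
Hole 1 (subtracted): ⌀28, A = 615.8 mm², x = 55 mm, Ī = 30 172 mm⁴.
Hole 2 (subtracted): ⌀28, A = 615.8 mm², x = 110 mm, Ī = 30 172 mm⁴.
Hole 3 (subtracted): ⌀28, A = 615.8 mm², x = 165 mm, Ī = 30 172 mm⁴.
Hole 4 (subtracted): ⌀28, A = 615.8 mm², x = 220 mm, Ī = 30 172 mm⁴.
By symmetry the centroid is at mid-width, x̄ = 137.5 mm.
Transfer each piece to the vertical centroidal axis using Ī + A·d² with d = x − 137.5:
  plate: d = 0 mm → contributes +103 984 375 mm⁴
  hole 1: d = -82.5 mm → contributes −4 221 135 mm⁴
  hole 2: d = -27.5 mm → contributes −495 834 mm⁴
  hole 3: d = 27.5 mm → contributes −495 834 mm⁴
  hole 4: d = 82.5 mm → contributes −4 221 135 mm⁴
Total I = 94 550 436 mm⁴.

I_yy ≈ 9.5 × 10⁷ mm⁴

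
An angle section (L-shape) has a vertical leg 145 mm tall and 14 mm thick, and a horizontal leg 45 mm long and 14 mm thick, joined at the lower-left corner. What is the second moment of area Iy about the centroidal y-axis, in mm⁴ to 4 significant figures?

Treat the section as a set of non-overlapping primitives; coordinates are from the bounding-box lower-left.
Vertical leg: 14 × 145, A = 2 030 mm², x = 7 mm, Ī = 33156.7 mm⁴.
Horizontal leg (remainder): 31 × 14, A = 434 mm², x = 29.5 mm, Ī = 34756.2 mm⁴.
Centroid: x̄ = ΣA·x / ΣA = 10.9631 mm.
Transfer each piece to the centroidal y-axis using Ī + A·d² with d = x − 10.9631:
  vertical leg: d = -3.96307 mm → contributes +65039.7 mm⁴
  horizontal leg (remainder): d = 18.5369 mm → contributes +183 886 mm⁴
Total I = 248 926 mm⁴.

Iy ≈ 2.489 × 10⁵ mm⁴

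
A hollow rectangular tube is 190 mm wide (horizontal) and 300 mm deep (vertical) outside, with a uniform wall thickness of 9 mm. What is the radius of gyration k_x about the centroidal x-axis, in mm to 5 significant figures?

k_x ≈ 111.73 mm

Break the section into simple shapes (no overlaps), measuring from the bottom-left corner of the bounding box.
Outer rectangle: 190 × 300, A = 57 000 mm², y = 150 mm, Ī = 427 500 000 mm⁴.
Inner void (subtracted): 172 × 282, A = 48 504 mm², y = 150 mm, Ī = 321 436 008 mm⁴.
By symmetry the centroid is at mid-height, ȳ = 150 mm.
All pieces are centred on the centroidal x-axis, so I = ΣĪ (holes subtracted) = 106 063 992 mm⁴.
Radius of gyration: k = √(I/A) = √(106 063 992 / 8 496) = 111.7318 mm.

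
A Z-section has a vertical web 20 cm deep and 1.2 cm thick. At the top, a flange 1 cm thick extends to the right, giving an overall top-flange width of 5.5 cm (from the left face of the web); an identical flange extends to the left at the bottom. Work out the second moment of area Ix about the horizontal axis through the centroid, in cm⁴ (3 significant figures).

Break the section into simple shapes (no overlaps), measuring from the bottom-left corner of the bounding box.
Web: 1.2 × 20, A = 24 cm², y = 10 cm, Ī = 800 cm⁴.
Top flange (beyond web): 4.3 × 1, A = 4.3 cm², y = 19.5 cm, Ī = 0.35833 cm⁴.
Bottom flange (beyond web): 4.3 × 1, A = 4.3 cm², y = 0.5 cm, Ī = 0.35833 cm⁴.
Centroid: ȳ = ΣA·y / ΣA = 10 cm.
Transfer each piece to the horizontal axis through the centroid using Ī + A·d² with d = y − 10:
  web: d = 0 cm → contributes +800 cm⁴
  top flange (beyond web): d = 9.5 cm → contributes +388.43 cm⁴
  bottom flange (beyond web): d = -9.5 cm → contributes +388.43 cm⁴
Total I = 1576.9 cm⁴.

Ix ≈ 1580 cm⁴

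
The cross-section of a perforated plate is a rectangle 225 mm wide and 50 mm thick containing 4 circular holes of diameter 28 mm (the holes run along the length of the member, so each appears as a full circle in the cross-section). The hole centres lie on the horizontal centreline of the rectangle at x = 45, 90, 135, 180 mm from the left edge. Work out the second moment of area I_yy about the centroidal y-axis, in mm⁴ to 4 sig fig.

Decompose the section into non-overlapping parts with the origin at the bottom-left of its bounding rectangle.
Plate: 225 × 50, A = 11 250 mm², x = 112.5 mm, Ī = 47 460 938 mm⁴.
Hole 1 (subtracted): ⌀28, A = 615.752 mm², x = 45 mm, Ī = 30171.9 mm⁴.
Hole 2 (subtracted): ⌀28, A = 615.752 mm², x = 90 mm, Ī = 30171.9 mm⁴.
Hole 3 (subtracted): ⌀28, A = 615.752 mm², x = 135 mm, Ī = 30171.9 mm⁴.
Hole 4 (subtracted): ⌀28, A = 615.752 mm², x = 180 mm, Ī = 30171.9 mm⁴.
By symmetry the centroid is at mid-width, x̄ = 112.5 mm.
Transfer each piece to the centroidal y-axis using Ī + A·d² with d = x − 112.5:
  plate: d = 0 mm → contributes +47 460 938 mm⁴
  hole 1: d = -67.5 mm → contributes −2 835 693 mm⁴
  hole 2: d = -22.5 mm → contributes −341 896 mm⁴
  hole 3: d = 22.5 mm → contributes −341 896 mm⁴
  hole 4: d = 67.5 mm → contributes −2 835 693 mm⁴
Total I = 41 105 759 mm⁴.

I_yy ≈ 4.111 × 10⁷ mm⁴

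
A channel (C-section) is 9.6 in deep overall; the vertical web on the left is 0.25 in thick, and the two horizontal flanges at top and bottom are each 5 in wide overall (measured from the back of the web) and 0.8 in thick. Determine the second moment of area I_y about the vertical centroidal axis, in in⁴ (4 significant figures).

I_y ≈ 25.70 in⁴

Break the section into simple shapes (no overlaps), measuring from the bottom-left corner of the bounding box.
Web: 0.25 × 9.6, A = 2.4 in², x = 0.125 in, Ī = 0.0125 in⁴.
Top flange (beyond web): 4.75 × 0.8, A = 3.8 in², x = 2.625 in, Ī = 7.14479 in⁴.
Bottom flange (beyond web): 4.75 × 0.8, A = 3.8 in², x = 2.625 in, Ī = 7.14479 in⁴.
Centroid: x̄ = ΣA·x / ΣA = 2.025 in.
Transfer each piece to the vertical centroidal axis using Ī + A·d² with d = x − 2.025:
  web: d = -1.9 in → contributes +8.6765 in⁴
  top flange (beyond web): d = 0.6 in → contributes +8.51279 in⁴
  bottom flange (beyond web): d = 0.6 in → contributes +8.51279 in⁴
Total I = 25.7021 in⁴.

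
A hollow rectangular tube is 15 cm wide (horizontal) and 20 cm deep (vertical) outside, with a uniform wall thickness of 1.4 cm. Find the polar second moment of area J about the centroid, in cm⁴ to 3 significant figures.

J ≈ 7850 cm⁴

Break the section into simple shapes (no overlaps), measuring from the bottom-left corner of the bounding box.
Outer rectangle: 15 × 20, A = 300 cm², y = 10 cm, Ī = 10 000 cm⁴.
Inner void (subtracted): 12.2 × 17.2, A = 209.84 cm², y = 10 cm, Ī = 5173.3 cm⁴.
By symmetry the centroid is at mid-height, ȳ = 10 cm.
All pieces are centred on the centroidal x-axis, so I = ΣĪ (holes subtracted) = 4826.7 cm⁴.
Repeating about the centroidal y-axis gives I_y = 3022.3 cm⁴.
Polar second moment: J = I_x + I_y = 7 849 cm⁴.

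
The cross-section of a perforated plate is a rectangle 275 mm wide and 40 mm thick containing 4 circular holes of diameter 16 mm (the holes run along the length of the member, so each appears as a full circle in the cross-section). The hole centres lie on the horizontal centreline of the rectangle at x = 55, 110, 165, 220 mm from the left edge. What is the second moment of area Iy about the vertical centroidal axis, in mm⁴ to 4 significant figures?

Iy ≈ 6.627 × 10⁷ mm⁴

Treat the section as a set of non-overlapping primitives; coordinates are from the bounding-box lower-left.
Plate: 275 × 40, A = 11 000 mm², x = 137.5 mm, Ī = 69 322 917 mm⁴.
Hole 1 (subtracted): ⌀16, A = 201.062 mm², x = 55 mm, Ī = 3216.99 mm⁴.
Hole 2 (subtracted): ⌀16, A = 201.062 mm², x = 110 mm, Ī = 3216.99 mm⁴.
Hole 3 (subtracted): ⌀16, A = 201.062 mm², x = 165 mm, Ī = 3216.99 mm⁴.
Hole 4 (subtracted): ⌀16, A = 201.062 mm², x = 220 mm, Ī = 3216.99 mm⁴.
By symmetry the centroid is at mid-width, x̄ = 137.5 mm.
Transfer each piece to the vertical centroidal axis using Ī + A·d² with d = x − 137.5:
  plate: d = 0 mm → contributes +69 322 917 mm⁴
  hole 1: d = -82.5 mm → contributes −1 371 695 mm⁴
  hole 2: d = -27.5 mm → contributes −155 270 mm⁴
  hole 3: d = 27.5 mm → contributes −155 270 mm⁴
  hole 4: d = 82.5 mm → contributes −1 371 695 mm⁴
Total I = 66 268 987 mm⁴.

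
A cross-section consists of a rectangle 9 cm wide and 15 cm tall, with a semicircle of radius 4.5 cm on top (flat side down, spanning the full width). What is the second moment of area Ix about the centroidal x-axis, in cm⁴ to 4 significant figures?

Ix ≈ 4856 cm⁴

Decompose the section into non-overlapping parts with the origin at the bottom-left of its bounding rectangle.
Rectangular body: 9 × 15, A = 135 cm², y = 7.5 cm, Ī = 2531.25 cm⁴.
Semicircular cap: semicircle r = 4.5, A = 31.8086 cm², y = 16.9099 cm, Ī = 45.0072 cm⁴.
Centroid: ȳ = ΣA·y / ΣA = 9.29436 cm.
Transfer each piece to the centroidal x-axis using Ī + A·d² with d = y − 9.29436:
  rectangular body: d = -1.79436 cm → contributes +2965.91 cm⁴
  semicircular cap: d = 7.6155 cm → contributes +1889.77 cm⁴
Total I = 4855.69 cm⁴.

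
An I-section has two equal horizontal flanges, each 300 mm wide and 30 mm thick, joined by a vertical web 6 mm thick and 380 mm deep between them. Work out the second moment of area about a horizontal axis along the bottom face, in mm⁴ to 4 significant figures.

I_base ≈ 1.767 × 10⁹ mm⁴

Split into non-overlapping primitives; take the origin at the lower-left of the bounding box.
Bottom flange: 300 × 30, A = 9 000 mm², y = 15 mm, Ī = 675 000 mm⁴.
Web: 6 × 380, A = 2 280 mm², y = 220 mm, Ī = 27 436 000 mm⁴.
Top flange: 300 × 30, A = 9 000 mm², y = 425 mm, Ī = 675 000 mm⁴.
Transfer each piece to the base of the section using Ī + A·d² with d = y − 0:
  bottom flange: d = 15 mm → contributes +2 700 000 mm⁴
  web: d = 220 mm → contributes +137 788 000 mm⁴
  top flange: d = 425 mm → contributes +1 626 300 000 mm⁴
Total I = 1 766 788 000 mm⁴.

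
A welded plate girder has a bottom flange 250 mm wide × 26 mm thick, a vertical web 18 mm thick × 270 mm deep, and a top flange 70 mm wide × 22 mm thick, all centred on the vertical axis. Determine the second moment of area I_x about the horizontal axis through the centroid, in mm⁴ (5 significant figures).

I_x ≈ 1.6303 × 10⁸ mm⁴

Treat the section as a set of non-overlapping primitives; coordinates are from the bounding-box lower-left.
Bottom plate: 250 × 26, A = 6 500 mm², y = 13 mm, Ī = 366166.7 mm⁴.
Web plate: 18 × 270, A = 4 860 mm², y = 161 mm, Ī = 29 524 500 mm⁴.
Top plate: 70 × 22, A = 1 540 mm², y = 307 mm, Ī = 62113.33 mm⁴.
Centroid: ȳ = ΣA·y / ΣA = 103.8558 mm.
Transfer each piece to the horizontal axis through the centroid using Ī + A·d² with d = y − 103.8558:
  bottom plate: d = -90.85581 mm → contributes +54 022 230 mm⁴
  web plate: d = 57.14419 mm → contributes +45 394 626 mm⁴
  top plate: d = 203.1442 mm → contributes +63 614 156 mm⁴
Total I = 163 031 012 mm⁴.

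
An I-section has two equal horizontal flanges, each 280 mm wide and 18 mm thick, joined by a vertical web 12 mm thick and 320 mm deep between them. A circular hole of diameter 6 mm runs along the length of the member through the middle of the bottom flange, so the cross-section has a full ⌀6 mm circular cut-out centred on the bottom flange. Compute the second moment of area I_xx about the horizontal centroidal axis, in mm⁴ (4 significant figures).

I_xx ≈ 3.201 × 10⁸ mm⁴

Decompose the section into non-overlapping parts with the origin at the bottom-left of its bounding rectangle.
Bottom flange: 280 × 18, A = 5 040 mm², y = 9 mm, Ī = 136 080 mm⁴.
Web: 12 × 320, A = 3 840 mm², y = 178 mm, Ī = 32 768 000 mm⁴.
Top flange: 280 × 18, A = 5 040 mm², y = 347 mm, Ī = 136 080 mm⁴.
Hole (subtracted): ⌀6, A = 28.2743 mm², y = 9 mm, Ī = 63.6173 mm⁴.
Centroid: ȳ = ΣA·y / ΣA = 178.344 mm.
Transfer each piece to the horizontal centroidal axis using Ī + A·d² with d = y − 178.344:
  bottom flange: d = -169.344 mm → contributes +144 670 079 mm⁴
  web: d = -0.343972 mm → contributes +32 768 454 mm⁴
  top flange: d = 168.656 mm → contributes +143 498 153 mm⁴
  hole: d = -169.344 mm → contributes −810 897 mm⁴
Total I = 320 125 790 mm⁴.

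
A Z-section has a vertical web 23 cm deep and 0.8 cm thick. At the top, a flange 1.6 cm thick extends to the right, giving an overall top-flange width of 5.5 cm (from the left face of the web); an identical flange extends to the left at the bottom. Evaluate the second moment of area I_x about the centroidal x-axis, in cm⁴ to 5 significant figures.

I_x ≈ 2536.3 cm⁴

Break the section into simple shapes (no overlaps), measuring from the bottom-left corner of the bounding box.
Web: 0.8 × 23, A = 18.4 cm², y = 11.5 cm, Ī = 811.1333 cm⁴.
Top flange (beyond web): 4.7 × 1.6, A = 7.52 cm², y = 22.2 cm, Ī = 1.604267 cm⁴.
Bottom flange (beyond web): 4.7 × 1.6, A = 7.52 cm², y = 0.8 cm, Ī = 1.604267 cm⁴.
Centroid: ȳ = ΣA·y / ΣA = 11.5 cm.
Transfer each piece to the centroidal x-axis using Ī + A·d² with d = y − 11.5:
  web: d = 0 cm → contributes +811.1333 cm⁴
  top flange (beyond web): d = 10.7 cm → contributes +862.5691 cm⁴
  bottom flange (beyond web): d = -10.7 cm → contributes +862.5691 cm⁴
Total I = 2536.271 cm⁴.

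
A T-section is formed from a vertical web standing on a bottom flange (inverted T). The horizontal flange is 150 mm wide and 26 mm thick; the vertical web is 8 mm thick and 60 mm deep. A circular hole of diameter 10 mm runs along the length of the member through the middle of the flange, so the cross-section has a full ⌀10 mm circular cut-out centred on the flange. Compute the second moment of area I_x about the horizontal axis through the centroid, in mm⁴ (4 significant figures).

Break the section into simple shapes (no overlaps), measuring from the bottom-left corner of the bounding box.
Flange: 150 × 26, A = 3 900 mm², y = 13 mm, Ī = 219 700 mm⁴.
Web: 8 × 60, A = 480 mm², y = 56 mm, Ī = 144 000 mm⁴.
Hole (subtracted): ⌀10, A = 78.5398 mm², y = 13 mm, Ī = 490.874 mm⁴.
Centroid: ȳ = ΣA·y / ΣA = 17.7984 mm.
Transfer each piece to the horizontal axis through the centroid using Ī + A·d² with d = y − 17.7984:
  flange: d = -4.79837 mm → contributes +309 495 mm⁴
  web: d = 38.2016 mm → contributes +844 495 mm⁴
  hole: d = -4.79837 mm → contributes −2299.2 mm⁴
Total I = 1 151 691 mm⁴.

I_x ≈ 1.152 × 10⁶ mm⁴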